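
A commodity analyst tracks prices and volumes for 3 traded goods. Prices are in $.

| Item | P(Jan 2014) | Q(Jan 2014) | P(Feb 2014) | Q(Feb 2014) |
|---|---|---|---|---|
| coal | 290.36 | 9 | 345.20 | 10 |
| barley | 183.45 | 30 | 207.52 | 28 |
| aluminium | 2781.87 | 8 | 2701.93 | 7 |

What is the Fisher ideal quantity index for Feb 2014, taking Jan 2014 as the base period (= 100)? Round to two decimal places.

Laspeyres component (base-period weights):
ΣP(Jan 2014)Q(Feb 2014) = 290.36×10 + 183.45×28 + 2781.87×7 = 2903.6 + 5136.6 + 19473.09 = 27513.29
ΣP(Jan 2014)Q(Jan 2014) = 290.36×9 + 183.45×30 + 2781.87×8 = 2613.24 + 5503.5 + 22254.96 = 30371.7
L = 27513.29 / 30371.7 × 100 = 90.5886
Paasche component (current-period weights):
ΣP(Feb 2014)Q(Feb 2014) = 345.20×10 + 207.52×28 + 2701.93×7 = 3452 + 5810.56 + 18913.51 = 28176.07
ΣP(Feb 2014)Q(Jan 2014) = 345.20×9 + 207.52×30 + 2701.93×8 = 3106.8 + 6225.6 + 21615.44 = 30947.84
P = 28176.07 / 30947.84 × 100 = 91.0437
Fisher = √(L × P) = √(90.5886 × 91.0437) = 90.8159

90.82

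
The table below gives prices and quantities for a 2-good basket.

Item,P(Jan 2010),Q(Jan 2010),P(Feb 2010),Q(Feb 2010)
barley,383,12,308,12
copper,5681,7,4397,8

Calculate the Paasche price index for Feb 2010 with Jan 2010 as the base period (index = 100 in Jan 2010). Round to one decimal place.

Paasche price index uses current-period quantities as weights.
ΣP(Feb 2010)·Q(Feb 2010) = 308×12 + 4397×8 = 3696 + 35176 = 38872
ΣP(Jan 2010)·Q(Feb 2010) = 383×12 + 5681×8 = 4596 + 45448 = 50044
Index = 38872 / 50044 × 100 = 77.6756

77.7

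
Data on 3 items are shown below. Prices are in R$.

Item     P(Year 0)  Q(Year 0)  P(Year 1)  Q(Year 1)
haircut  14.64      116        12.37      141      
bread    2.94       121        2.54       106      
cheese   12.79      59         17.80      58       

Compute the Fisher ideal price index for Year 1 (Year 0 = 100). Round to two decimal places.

Laspeyres component (base-period weights):
ΣP(Year 1)Q(Year 0) = 12.37×116 + 2.54×121 + 17.80×59 = 1434.92 + 307.34 + 1050.2 = 2792.46
ΣP(Year 0)Q(Year 0) = 14.64×116 + 2.94×121 + 12.79×59 = 1698.24 + 355.74 + 754.61 = 2808.59
L = 2792.46 / 2808.59 × 100 = 99.4257
Paasche component (current-period weights):
ΣP(Year 1)Q(Year 1) = 12.37×141 + 2.54×106 + 17.80×58 = 1744.17 + 269.24 + 1032.4 = 3045.81
ΣP(Year 0)Q(Year 1) = 14.64×141 + 2.94×106 + 12.79×58 = 2064.24 + 311.64 + 741.82 = 3117.7
P = 3045.81 / 3117.7 × 100 = 97.6941
Fisher = √(L × P) = √(99.4257 × 97.6941) = 98.5561

98.56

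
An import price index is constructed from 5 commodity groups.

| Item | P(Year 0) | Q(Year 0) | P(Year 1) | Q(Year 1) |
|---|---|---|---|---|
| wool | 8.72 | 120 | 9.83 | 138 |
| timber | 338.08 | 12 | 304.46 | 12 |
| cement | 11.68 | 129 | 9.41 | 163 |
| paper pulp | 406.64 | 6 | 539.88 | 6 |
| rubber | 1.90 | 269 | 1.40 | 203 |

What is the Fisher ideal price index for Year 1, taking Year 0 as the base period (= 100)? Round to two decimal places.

100.92

Laspeyres component (base-period weights):
ΣP(Year 1)Q(Year 0) = 9.83×120 + 304.46×12 + 9.41×129 + 539.88×6 + 1.40×269 = 1179.6 + 3653.52 + 1213.89 + 3239.28 + 376.6 = 9662.89
ΣP(Year 0)Q(Year 0) = 8.72×120 + 338.08×12 + 11.68×129 + 406.64×6 + 1.90×269 = 1046.4 + 4056.96 + 1506.72 + 2439.84 + 511.1 = 9561.02
L = 9662.89 / 9561.02 × 100 = 101.0655
Paasche component (current-period weights):
ΣP(Year 1)Q(Year 1) = 9.83×138 + 304.46×12 + 9.41×163 + 539.88×6 + 1.40×203 = 1356.54 + 3653.52 + 1533.83 + 3239.28 + 284.2 = 10067.37
ΣP(Year 0)Q(Year 1) = 8.72×138 + 338.08×12 + 11.68×163 + 406.64×6 + 1.90×203 = 1203.36 + 4056.96 + 1903.84 + 2439.84 + 385.7 = 9989.7
P = 10067.37 / 9989.7 × 100 = 100.7775
Fisher = √(L × P) = √(101.0655 × 100.7775) = 100.9214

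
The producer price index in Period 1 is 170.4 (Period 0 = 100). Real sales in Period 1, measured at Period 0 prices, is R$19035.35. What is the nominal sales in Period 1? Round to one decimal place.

Nominal = Real × (Index/100) = 19035.35 × (170.4/100)
        = 19035.35 × 1.704 = 32436.2364

32436.2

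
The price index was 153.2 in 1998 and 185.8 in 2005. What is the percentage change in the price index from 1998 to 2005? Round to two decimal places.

21.28%

Change = (185.8 − 153.2) / 153.2 × 100
       = 32.6 / 153.2 × 100 = 21.2794%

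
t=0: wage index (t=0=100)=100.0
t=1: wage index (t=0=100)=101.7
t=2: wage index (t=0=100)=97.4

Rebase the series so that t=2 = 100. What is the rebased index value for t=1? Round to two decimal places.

Rebased(t=1) = 101.7 / 97.4 × 100 = 104.4148

104.41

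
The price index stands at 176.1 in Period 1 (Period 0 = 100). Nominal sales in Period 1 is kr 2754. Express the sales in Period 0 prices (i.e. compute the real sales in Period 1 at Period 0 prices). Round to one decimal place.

Real = Nominal ÷ (Index/100) = 2754 ÷ (176.1/100)
     = 2754 ÷ 1.761 = 1563.8842

1563.9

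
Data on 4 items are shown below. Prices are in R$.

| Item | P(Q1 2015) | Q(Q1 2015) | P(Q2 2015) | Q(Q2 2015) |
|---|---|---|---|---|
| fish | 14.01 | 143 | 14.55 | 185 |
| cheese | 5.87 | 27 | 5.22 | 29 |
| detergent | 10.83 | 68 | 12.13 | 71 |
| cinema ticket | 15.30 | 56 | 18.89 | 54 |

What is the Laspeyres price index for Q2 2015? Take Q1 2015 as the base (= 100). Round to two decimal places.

Laspeyres price index uses base-period quantities as weights.
ΣP(Q2 2015)·Q(Q1 2015) = 14.55×143 + 5.22×27 + 12.13×68 + 18.89×56 = 2080.65 + 140.94 + 824.84 + 1057.84 = 4104.27
ΣP(Q1 2015)·Q(Q1 2015) = 14.01×143 + 5.87×27 + 10.83×68 + 15.30×56 = 2003.43 + 158.49 + 736.44 + 856.8 = 3755.16
Index = 4104.27 / 3755.16 × 100 = 109.2968

109.30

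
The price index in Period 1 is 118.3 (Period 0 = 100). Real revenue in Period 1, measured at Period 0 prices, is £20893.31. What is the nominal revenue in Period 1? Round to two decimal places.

24716.79

Nominal = Real × (Index/100) = 20893.31 × (118.3/100)
        = 20893.31 × 1.183 = 24716.7857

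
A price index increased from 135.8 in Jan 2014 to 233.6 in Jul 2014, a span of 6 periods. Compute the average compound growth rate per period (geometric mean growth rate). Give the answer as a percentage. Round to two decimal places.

9.46%

Growth factor = (233.6/135.8)^(1/6) = (1.720177)^(1/6) = 1.094617
Growth rate = 1.094617 − 1 = 0.094617 = 9.4617%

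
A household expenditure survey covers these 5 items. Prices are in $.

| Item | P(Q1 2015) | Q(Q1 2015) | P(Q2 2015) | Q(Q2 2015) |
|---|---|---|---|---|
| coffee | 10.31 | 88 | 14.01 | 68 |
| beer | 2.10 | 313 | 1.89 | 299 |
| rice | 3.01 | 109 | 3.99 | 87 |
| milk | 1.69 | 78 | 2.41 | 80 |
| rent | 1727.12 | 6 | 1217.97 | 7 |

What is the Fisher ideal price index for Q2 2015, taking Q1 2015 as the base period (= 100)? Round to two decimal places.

Laspeyres component (base-period weights):
ΣP(Q2 2015)Q(Q1 2015) = 14.01×88 + 1.89×313 + 3.99×109 + 2.41×78 + 1217.97×6 = 1232.88 + 591.57 + 434.91 + 187.98 + 7307.82 = 9755.16
ΣP(Q1 2015)Q(Q1 2015) = 10.31×88 + 2.10×313 + 3.01×109 + 1.69×78 + 1727.12×6 = 907.28 + 657.3 + 328.09 + 131.82 + 10362.72 = 12387.21
L = 9755.16 / 12387.21 × 100 = 78.7519
Paasche component (current-period weights):
ΣP(Q2 2015)Q(Q2 2015) = 14.01×68 + 1.89×299 + 3.99×87 + 2.41×80 + 1217.97×7 = 952.68 + 565.11 + 347.13 + 192.8 + 8525.79 = 10583.51
ΣP(Q1 2015)Q(Q2 2015) = 10.31×68 + 2.10×299 + 3.01×87 + 1.69×80 + 1727.12×7 = 701.08 + 627.9 + 261.87 + 135.2 + 12089.84 = 13815.89
P = 10583.51 / 13815.89 × 100 = 76.6039
Fisher = √(L × P) = √(78.7519 × 76.6039) = 77.6705

77.67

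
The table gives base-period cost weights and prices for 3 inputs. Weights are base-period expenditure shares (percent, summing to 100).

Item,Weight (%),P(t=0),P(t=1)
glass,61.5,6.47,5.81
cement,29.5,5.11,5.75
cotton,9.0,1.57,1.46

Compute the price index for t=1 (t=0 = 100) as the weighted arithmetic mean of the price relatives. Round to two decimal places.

96.79

glass: 61.5 × (5.81/6.47) = 61.5 × 0.897991 = 55.2264
cement: 29.5 × (5.75/5.11) = 29.5 × 1.125245 = 33.1947
cotton: 9.0 × (1.46/1.57) = 9.0 × 0.929936 = 8.3694
Index = Σ wᵢ·(p₁ᵢ/p₀ᵢ) = 55.2264 + 33.1947 + 8.3694 = 96.7906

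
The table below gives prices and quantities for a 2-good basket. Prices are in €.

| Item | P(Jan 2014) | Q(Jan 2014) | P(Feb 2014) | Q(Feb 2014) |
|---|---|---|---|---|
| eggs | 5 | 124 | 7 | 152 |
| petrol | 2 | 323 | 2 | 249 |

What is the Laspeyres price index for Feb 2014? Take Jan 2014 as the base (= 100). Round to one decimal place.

Laspeyres price index uses base-period quantities as weights.
ΣP(Feb 2014)·Q(Jan 2014) = 7×124 + 2×323 = 868 + 646 = 1514
ΣP(Jan 2014)·Q(Jan 2014) = 5×124 + 2×323 = 620 + 646 = 1266
Index = 1514 / 1266 × 100 = 119.5893

119.6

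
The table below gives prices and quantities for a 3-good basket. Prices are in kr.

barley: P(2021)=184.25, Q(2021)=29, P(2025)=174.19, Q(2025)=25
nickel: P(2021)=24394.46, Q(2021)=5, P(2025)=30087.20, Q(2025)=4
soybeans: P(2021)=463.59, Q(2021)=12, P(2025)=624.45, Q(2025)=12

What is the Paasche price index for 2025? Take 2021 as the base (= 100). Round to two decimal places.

122.69

Paasche price index uses current-period quantities as weights.
ΣP(2025)·Q(2025) = 174.19×25 + 30087.20×4 + 624.45×12 = 4354.75 + 120348.8 + 7493.4 = 132196.95
ΣP(2021)·Q(2025) = 184.25×25 + 24394.46×4 + 463.59×12 = 4606.25 + 97577.84 + 5563.08 = 107747.17
Index = 132196.95 / 107747.17 × 100 = 122.6918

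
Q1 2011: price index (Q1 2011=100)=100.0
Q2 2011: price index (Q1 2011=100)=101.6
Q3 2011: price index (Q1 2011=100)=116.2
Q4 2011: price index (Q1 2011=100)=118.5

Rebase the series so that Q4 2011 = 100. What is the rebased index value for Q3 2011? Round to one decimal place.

98.1

Rebased(Q3 2011) = 116.2 / 118.5 × 100 = 98.0591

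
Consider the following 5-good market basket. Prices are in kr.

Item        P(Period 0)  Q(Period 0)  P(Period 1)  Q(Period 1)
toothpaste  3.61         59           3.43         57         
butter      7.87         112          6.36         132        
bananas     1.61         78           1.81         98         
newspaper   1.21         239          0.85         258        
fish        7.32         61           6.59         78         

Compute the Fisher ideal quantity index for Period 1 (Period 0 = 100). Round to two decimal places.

Laspeyres component (base-period weights):
ΣP(Period 0)Q(Period 1) = 3.61×57 + 7.87×132 + 1.61×98 + 1.21×258 + 7.32×78 = 205.77 + 1038.84 + 157.78 + 312.18 + 570.96 = 2285.53
ΣP(Period 0)Q(Period 0) = 3.61×59 + 7.87×112 + 1.61×78 + 1.21×239 + 7.32×61 = 212.99 + 881.44 + 125.58 + 289.19 + 446.52 = 1955.72
L = 2285.53 / 1955.72 × 100 = 116.8639
Paasche component (current-period weights):
ΣP(Period 1)Q(Period 1) = 3.43×57 + 6.36×132 + 1.81×98 + 0.85×258 + 6.59×78 = 195.51 + 839.52 + 177.38 + 219.3 + 514.02 = 1945.73
ΣP(Period 1)Q(Period 0) = 3.43×59 + 6.36×112 + 1.81×78 + 0.85×239 + 6.59×61 = 202.37 + 712.32 + 141.18 + 203.15 + 401.99 = 1661.01
P = 1945.73 / 1661.01 × 100 = 117.1414
Fisher = √(L × P) = √(116.8639 × 117.1414) = 117.0025

117.00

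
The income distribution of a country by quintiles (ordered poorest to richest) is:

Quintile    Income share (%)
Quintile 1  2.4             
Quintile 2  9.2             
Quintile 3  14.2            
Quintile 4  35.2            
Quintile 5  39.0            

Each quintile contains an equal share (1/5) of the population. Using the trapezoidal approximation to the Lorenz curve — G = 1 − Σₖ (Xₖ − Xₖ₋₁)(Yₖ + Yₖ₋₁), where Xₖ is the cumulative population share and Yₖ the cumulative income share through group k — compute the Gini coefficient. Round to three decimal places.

Cumulative income shares Yₖ: 0.0240, 0.1160, 0.2580, 0.6100, 1.0000
Σ (Xₖ−Xₖ₋₁)(Yₖ+Yₖ₋₁) = (1/5)(0.0240+0.0000) + (1/5)(0.1160+0.0240) + (1/5)(0.2580+0.1160) + (1/5)(0.6100+0.2580) + (1/5)(1.0000+0.6100)
  = 0.0048 + 0.0280 + 0.0748 + 0.1736 + 0.3220 = 0.6032
G = 1 − 0.6032 = 0.3968

0.397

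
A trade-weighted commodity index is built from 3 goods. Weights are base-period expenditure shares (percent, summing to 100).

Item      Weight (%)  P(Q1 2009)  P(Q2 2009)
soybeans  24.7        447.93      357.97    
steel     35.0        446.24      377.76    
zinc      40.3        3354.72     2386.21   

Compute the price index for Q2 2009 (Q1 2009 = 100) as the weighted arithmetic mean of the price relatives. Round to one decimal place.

78.0

soybeans: 24.7 × (357.97/447.93) = 24.7 × 0.799165 = 19.7394
steel: 35.0 × (377.76/446.24) = 35.0 × 0.846540 = 29.6289
zinc: 40.3 × (2386.21/3354.72) = 40.3 × 0.711299 = 28.6654
Index = Σ wᵢ·(p₁ᵢ/p₀ᵢ) = 19.7394 + 29.6289 + 28.6654 = 78.0336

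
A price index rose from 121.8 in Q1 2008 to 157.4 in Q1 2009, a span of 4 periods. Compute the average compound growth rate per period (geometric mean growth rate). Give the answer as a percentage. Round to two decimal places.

6.62%

Growth factor = (157.4/121.8)^(1/4) = (1.292282)^(1/4) = 1.066202
Growth rate = 1.066202 − 1 = 0.066202 = 6.6202%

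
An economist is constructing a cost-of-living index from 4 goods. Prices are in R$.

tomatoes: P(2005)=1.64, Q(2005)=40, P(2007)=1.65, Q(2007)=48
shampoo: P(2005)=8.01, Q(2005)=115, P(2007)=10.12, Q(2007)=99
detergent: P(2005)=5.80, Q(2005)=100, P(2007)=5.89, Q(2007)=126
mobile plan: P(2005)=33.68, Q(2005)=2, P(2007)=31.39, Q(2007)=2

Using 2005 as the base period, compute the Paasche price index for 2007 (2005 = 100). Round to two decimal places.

Paasche price index uses current-period quantities as weights.
ΣP(2007)·Q(2007) = 1.65×48 + 10.12×99 + 5.89×126 + 31.39×2 = 79.2 + 1001.88 + 742.14 + 62.78 = 1886
ΣP(2005)·Q(2007) = 1.64×48 + 8.01×99 + 5.80×126 + 33.68×2 = 78.72 + 792.99 + 730.8 + 67.36 = 1669.87
Index = 1886 / 1669.87 × 100 = 112.9429

112.94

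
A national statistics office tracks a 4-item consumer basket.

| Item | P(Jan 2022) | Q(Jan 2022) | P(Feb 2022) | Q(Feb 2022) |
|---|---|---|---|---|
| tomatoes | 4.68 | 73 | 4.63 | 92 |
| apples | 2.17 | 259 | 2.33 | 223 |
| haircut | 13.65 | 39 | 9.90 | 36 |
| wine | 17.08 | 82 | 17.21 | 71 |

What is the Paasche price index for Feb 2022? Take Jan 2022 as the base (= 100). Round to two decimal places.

Paasche price index uses current-period quantities as weights.
ΣP(Feb 2022)·Q(Feb 2022) = 4.63×92 + 2.33×223 + 9.90×36 + 17.21×71 = 425.96 + 519.59 + 356.4 + 1221.91 = 2523.86
ΣP(Jan 2022)·Q(Feb 2022) = 4.68×92 + 2.17×223 + 13.65×36 + 17.08×71 = 430.56 + 483.91 + 491.4 + 1212.68 = 2618.55
Index = 2523.86 / 2618.55 × 100 = 96.3839

96.38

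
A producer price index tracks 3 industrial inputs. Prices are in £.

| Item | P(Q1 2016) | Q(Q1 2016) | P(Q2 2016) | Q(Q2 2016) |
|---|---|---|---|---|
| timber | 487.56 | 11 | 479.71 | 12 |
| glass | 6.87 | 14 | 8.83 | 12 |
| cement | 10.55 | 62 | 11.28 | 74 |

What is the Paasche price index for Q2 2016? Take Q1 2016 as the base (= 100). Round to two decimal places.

Paasche price index uses current-period quantities as weights.
ΣP(Q2 2016)·Q(Q2 2016) = 479.71×12 + 8.83×12 + 11.28×74 = 5756.52 + 105.96 + 834.72 = 6697.2
ΣP(Q1 2016)·Q(Q2 2016) = 487.56×12 + 6.87×12 + 10.55×74 = 5850.72 + 82.44 + 780.7 = 6713.86
Index = 6697.2 / 6713.86 × 100 = 99.7519

99.75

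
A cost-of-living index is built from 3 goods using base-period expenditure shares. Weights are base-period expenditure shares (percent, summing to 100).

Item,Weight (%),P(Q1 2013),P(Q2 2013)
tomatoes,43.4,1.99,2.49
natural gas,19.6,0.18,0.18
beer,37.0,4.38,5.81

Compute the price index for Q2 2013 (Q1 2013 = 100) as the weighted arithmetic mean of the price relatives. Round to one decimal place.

tomatoes: 43.4 × (2.49/1.99) = 43.4 × 1.251256 = 54.3045
natural gas: 19.6 × (0.18/0.18) = 19.6 × 1.000000 = 19.6000
beer: 37.0 × (5.81/4.38) = 37.0 × 1.326484 = 49.0799
Index = Σ wᵢ·(p₁ᵢ/p₀ᵢ) = 54.3045 + 19.6000 + 49.0799 = 122.9844

123.0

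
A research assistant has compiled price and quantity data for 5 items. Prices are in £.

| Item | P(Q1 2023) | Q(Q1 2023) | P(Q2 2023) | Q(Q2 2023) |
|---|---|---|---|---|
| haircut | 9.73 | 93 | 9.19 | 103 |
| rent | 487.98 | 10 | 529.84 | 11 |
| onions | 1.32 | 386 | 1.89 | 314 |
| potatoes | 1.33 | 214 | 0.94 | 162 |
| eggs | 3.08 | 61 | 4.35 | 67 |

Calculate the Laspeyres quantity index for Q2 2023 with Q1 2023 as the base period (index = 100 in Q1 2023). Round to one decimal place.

Laspeyres quantity index uses base-period prices as weights.
ΣP(Q1 2023)·Q(Q2 2023) = 9.73×103 + 487.98×11 + 1.32×314 + 1.33×162 + 3.08×67 = 1002.19 + 5367.78 + 414.48 + 215.46 + 206.36 = 7206.27
ΣP(Q1 2023)·Q(Q1 2023) = 9.73×93 + 487.98×10 + 1.32×386 + 1.33×214 + 3.08×61 = 904.89 + 4879.8 + 509.52 + 284.62 + 187.88 = 6766.71
Index = 7206.27 / 6766.71 × 100 = 106.4959

106.5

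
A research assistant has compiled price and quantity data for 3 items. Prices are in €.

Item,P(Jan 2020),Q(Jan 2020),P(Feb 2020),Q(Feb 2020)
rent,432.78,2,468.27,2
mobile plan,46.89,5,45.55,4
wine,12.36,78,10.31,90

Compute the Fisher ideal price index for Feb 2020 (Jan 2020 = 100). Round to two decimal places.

Laspeyres component (base-period weights):
ΣP(Feb 2020)Q(Jan 2020) = 468.27×2 + 45.55×5 + 10.31×78 = 936.54 + 227.75 + 804.18 = 1968.47
ΣP(Jan 2020)Q(Jan 2020) = 432.78×2 + 46.89×5 + 12.36×78 = 865.56 + 234.45 + 964.08 = 2064.09
L = 1968.47 / 2064.09 × 100 = 95.3675
Paasche component (current-period weights):
ΣP(Feb 2020)Q(Feb 2020) = 468.27×2 + 45.55×4 + 10.31×90 = 936.54 + 182.2 + 927.9 = 2046.64
ΣP(Jan 2020)Q(Feb 2020) = 432.78×2 + 46.89×4 + 12.36×90 = 865.56 + 187.56 + 1112.4 = 2165.52
P = 2046.64 / 2165.52 × 100 = 94.5103
Fisher = √(L × P) = √(95.3675 × 94.5103) = 94.9379

94.94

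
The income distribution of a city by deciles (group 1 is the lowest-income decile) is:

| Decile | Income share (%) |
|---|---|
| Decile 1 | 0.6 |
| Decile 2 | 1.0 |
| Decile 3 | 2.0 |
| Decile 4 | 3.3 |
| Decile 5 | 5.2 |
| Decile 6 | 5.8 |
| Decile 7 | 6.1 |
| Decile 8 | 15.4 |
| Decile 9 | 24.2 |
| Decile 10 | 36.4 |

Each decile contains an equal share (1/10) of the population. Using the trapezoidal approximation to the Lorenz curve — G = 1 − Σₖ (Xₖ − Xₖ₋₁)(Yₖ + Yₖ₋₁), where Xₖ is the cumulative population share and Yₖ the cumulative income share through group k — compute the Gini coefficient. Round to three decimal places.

0.561

Cumulative income shares Yₖ: 0.0060, 0.0160, 0.0360, 0.0690, 0.1210, 0.1790, 0.2400, 0.3940, 0.6360, 1.0000
Σ (Xₖ−Xₖ₋₁)(Yₖ+Yₖ₋₁) = (1/10)(0.0060+0.0000) + (1/10)(0.0160+0.0060) + (1/10)(0.0360+0.0160) + (1/10)(0.0690+0.0360) + (1/10)(0.1210+0.0690) + (1/10)(0.1790+0.1210) + (1/10)(0.2400+0.1790) + (1/10)(0.3940+0.2400) + (1/10)(0.6360+0.3940) + (1/10)(1.0000+0.6360)
  = 0.0006 + 0.0022 + 0.0052 + 0.0105 + 0.0190 + 0.0300 + 0.0419 + 0.0634 + 0.1030 + 0.1636 = 0.4394
G = 1 − 0.4394 = 0.5606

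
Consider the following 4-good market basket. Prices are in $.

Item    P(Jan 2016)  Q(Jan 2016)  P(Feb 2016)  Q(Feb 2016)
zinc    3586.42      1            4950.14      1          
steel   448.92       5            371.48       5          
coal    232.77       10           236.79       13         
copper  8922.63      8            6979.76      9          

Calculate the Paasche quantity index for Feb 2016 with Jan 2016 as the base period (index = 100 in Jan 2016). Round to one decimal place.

111.8

Paasche quantity index uses current-period prices as weights.
ΣP(Feb 2016)·Q(Feb 2016) = 4950.14×1 + 371.48×5 + 236.79×13 + 6979.76×9 = 4950.14 + 1857.4 + 3078.27 + 62817.84 = 72703.65
ΣP(Feb 2016)·Q(Jan 2016) = 4950.14×1 + 371.48×5 + 236.79×10 + 6979.76×8 = 4950.14 + 1857.4 + 2367.9 + 55838.08 = 65013.52
Index = 72703.65 / 65013.52 × 100 = 111.8285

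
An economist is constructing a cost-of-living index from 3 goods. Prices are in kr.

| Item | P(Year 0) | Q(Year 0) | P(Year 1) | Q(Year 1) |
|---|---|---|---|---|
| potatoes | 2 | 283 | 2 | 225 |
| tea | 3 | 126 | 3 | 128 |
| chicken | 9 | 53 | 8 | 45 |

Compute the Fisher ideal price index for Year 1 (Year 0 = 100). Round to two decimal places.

Laspeyres component (base-period weights):
ΣP(Year 1)Q(Year 0) = 2×283 + 3×126 + 8×53 = 566 + 378 + 424 = 1368
ΣP(Year 0)Q(Year 0) = 2×283 + 3×126 + 9×53 = 566 + 378 + 477 = 1421
L = 1368 / 1421 × 100 = 96.2702
Paasche component (current-period weights):
ΣP(Year 1)Q(Year 1) = 2×225 + 3×128 + 8×45 = 450 + 384 + 360 = 1194
ΣP(Year 0)Q(Year 1) = 2×225 + 3×128 + 9×45 = 450 + 384 + 405 = 1239
P = 1194 / 1239 × 100 = 96.3680
Fisher = √(L × P) = √(96.2702 × 96.3680) = 96.3191

96.32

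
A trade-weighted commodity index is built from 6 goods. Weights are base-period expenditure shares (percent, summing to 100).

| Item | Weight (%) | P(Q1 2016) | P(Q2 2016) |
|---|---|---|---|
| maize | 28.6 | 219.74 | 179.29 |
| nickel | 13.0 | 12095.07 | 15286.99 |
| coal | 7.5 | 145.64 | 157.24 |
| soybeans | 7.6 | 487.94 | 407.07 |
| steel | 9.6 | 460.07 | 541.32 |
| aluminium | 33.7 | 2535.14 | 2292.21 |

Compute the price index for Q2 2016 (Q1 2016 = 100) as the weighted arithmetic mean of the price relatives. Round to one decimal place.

96.0

maize: 28.6 × (179.29/219.74) = 28.6 × 0.815919 = 23.3353
nickel: 13.0 × (15286.99/12095.07) = 13.0 × 1.263903 = 16.4307
coal: 7.5 × (157.24/145.64) = 7.5 × 1.079648 = 8.0974
soybeans: 7.6 × (407.07/487.94) = 7.6 × 0.834262 = 6.3404
steel: 9.6 × (541.32/460.07) = 9.6 × 1.176604 = 11.2954
aluminium: 33.7 × (2292.21/2535.14) = 33.7 × 0.904175 = 30.4707
Index = Σ wᵢ·(p₁ᵢ/p₀ᵢ) = 23.3353 + 16.4307 + 8.0974 + 6.3404 + 11.2954 + 30.4707 = 95.9699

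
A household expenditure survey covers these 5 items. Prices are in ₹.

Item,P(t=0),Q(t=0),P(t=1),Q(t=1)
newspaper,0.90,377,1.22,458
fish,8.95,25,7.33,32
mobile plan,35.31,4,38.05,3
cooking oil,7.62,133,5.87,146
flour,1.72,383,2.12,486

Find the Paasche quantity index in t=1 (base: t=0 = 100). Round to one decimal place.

Paasche quantity index uses current-period prices as weights.
ΣP(t=1)·Q(t=1) = 1.22×458 + 7.33×32 + 38.05×3 + 5.87×146 + 2.12×486 = 558.76 + 234.56 + 114.15 + 857.02 + 1030.32 = 2794.81
ΣP(t=1)·Q(t=0) = 1.22×377 + 7.33×25 + 38.05×4 + 5.87×133 + 2.12×383 = 459.94 + 183.25 + 152.2 + 780.71 + 811.96 = 2388.06
Index = 2794.81 / 2388.06 × 100 = 117.0327

117.0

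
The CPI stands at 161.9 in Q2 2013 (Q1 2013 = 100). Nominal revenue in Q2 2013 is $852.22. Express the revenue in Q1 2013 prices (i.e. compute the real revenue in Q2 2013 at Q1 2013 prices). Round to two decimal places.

Real = Nominal ÷ (Index/100) = 852.22 ÷ (161.9/100)
     = 852.22 ÷ 1.619 = 526.3867

526.39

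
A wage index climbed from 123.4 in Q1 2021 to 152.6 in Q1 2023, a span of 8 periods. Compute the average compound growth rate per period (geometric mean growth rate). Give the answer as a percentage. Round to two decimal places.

2.69%

Growth factor = (152.6/123.4)^(1/8) = (1.236629)^(1/8) = 1.026904
Growth rate = 1.026904 − 1 = 0.026904 = 2.6904%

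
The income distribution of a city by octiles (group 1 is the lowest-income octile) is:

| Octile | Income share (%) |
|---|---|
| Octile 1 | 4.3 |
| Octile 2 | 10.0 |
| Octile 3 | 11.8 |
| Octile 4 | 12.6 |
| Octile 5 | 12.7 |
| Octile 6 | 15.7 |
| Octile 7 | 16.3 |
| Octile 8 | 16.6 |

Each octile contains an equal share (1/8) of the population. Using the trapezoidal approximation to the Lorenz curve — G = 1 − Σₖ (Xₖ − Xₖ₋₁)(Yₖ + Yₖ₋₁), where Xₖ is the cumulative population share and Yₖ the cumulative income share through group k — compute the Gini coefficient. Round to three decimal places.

0.162

Cumulative income shares Yₖ: 0.0430, 0.1430, 0.2610, 0.3870, 0.5140, 0.6710, 0.8340, 1.0000
Σ (Xₖ−Xₖ₋₁)(Yₖ+Yₖ₋₁) = (1/8)(0.0430+0.0000) + (1/8)(0.1430+0.0430) + (1/8)(0.2610+0.1430) + (1/8)(0.3870+0.2610) + (1/8)(0.5140+0.3870) + (1/8)(0.6710+0.5140) + (1/8)(0.8340+0.6710) + (1/8)(1.0000+0.8340)
  = 0.0054 + 0.0232 + 0.0505 + 0.0810 + 0.1126 + 0.1481 + 0.1881 + 0.2293 = 0.8383
G = 1 − 0.8383 = 0.1617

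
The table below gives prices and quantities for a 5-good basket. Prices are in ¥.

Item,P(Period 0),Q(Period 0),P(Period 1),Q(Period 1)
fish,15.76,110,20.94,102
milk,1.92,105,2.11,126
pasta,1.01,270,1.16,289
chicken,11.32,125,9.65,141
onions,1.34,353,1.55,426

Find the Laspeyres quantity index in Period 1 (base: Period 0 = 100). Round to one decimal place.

105.2

Laspeyres quantity index uses base-period prices as weights.
ΣP(Period 0)·Q(Period 1) = 15.76×102 + 1.92×126 + 1.01×289 + 11.32×141 + 1.34×426 = 1607.52 + 241.92 + 291.89 + 1596.12 + 570.84 = 4308.29
ΣP(Period 0)·Q(Period 0) = 15.76×110 + 1.92×105 + 1.01×270 + 11.32×125 + 1.34×353 = 1733.6 + 201.6 + 272.7 + 1415 + 473.02 = 4095.92
Index = 4308.29 / 4095.92 × 100 = 105.1849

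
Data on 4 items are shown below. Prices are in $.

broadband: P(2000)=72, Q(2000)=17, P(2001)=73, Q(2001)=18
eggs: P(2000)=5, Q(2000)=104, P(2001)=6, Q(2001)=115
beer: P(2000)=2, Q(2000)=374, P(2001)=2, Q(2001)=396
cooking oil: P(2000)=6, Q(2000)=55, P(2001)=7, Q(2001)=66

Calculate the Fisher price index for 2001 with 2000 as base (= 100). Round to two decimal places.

106.37

Laspeyres component (base-period weights):
ΣP(2001)Q(2000) = 73×17 + 6×104 + 2×374 + 7×55 = 1241 + 624 + 748 + 385 = 2998
ΣP(2000)Q(2000) = 72×17 + 5×104 + 2×374 + 6×55 = 1224 + 520 + 748 + 330 = 2822
L = 2998 / 2822 × 100 = 106.2367
Paasche component (current-period weights):
ΣP(2001)Q(2001) = 73×18 + 6×115 + 2×396 + 7×66 = 1314 + 690 + 792 + 462 = 3258
ΣP(2000)Q(2001) = 72×18 + 5×115 + 2×396 + 6×66 = 1296 + 575 + 792 + 396 = 3059
P = 3258 / 3059 × 100 = 106.5054
Fisher = √(L × P) = √(106.2367 × 106.5054) = 106.3710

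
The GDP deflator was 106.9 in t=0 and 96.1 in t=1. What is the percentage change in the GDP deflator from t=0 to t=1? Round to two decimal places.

-10.10%

Change = (96.1 − 106.9) / 106.9 × 100
       = -10.8 / 106.9 × 100 = -10.1029%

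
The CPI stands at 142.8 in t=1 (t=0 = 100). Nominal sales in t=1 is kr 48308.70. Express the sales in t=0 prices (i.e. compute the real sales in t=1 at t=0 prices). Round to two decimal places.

33829.62

Real = Nominal ÷ (Index/100) = 48308.70 ÷ (142.8/100)
     = 48308.70 ÷ 1.428 = 33829.6218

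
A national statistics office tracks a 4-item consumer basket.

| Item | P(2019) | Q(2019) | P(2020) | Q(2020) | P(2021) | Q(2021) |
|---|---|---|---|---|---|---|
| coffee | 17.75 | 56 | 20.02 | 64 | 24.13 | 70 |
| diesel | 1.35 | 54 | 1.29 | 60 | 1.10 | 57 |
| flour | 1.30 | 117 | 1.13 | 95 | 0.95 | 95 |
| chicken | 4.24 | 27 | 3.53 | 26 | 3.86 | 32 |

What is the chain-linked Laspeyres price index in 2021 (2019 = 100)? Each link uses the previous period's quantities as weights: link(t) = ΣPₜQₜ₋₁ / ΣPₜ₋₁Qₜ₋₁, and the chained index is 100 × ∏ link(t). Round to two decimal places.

Link 2019→2020:
ΣP(2020)Q(2019) = 20.02×56 + 1.29×54 + 1.13×117 + 3.53×27 = 1121.12 + 69.66 + 132.21 + 95.31 = 1418.3
ΣP(2019)Q(2019) = 17.75×56 + 1.35×54 + 1.30×117 + 4.24×27 = 994 + 72.9 + 152.1 + 114.48 = 1333.48
link = 1418.3/1333.48 = 1.063608
Link 2020→2021:
ΣP(2021)Q(2020) = 24.13×64 + 1.10×60 + 0.95×95 + 3.86×26 = 1544.32 + 66 + 90.25 + 100.36 = 1800.93
ΣP(2020)Q(2020) = 20.02×64 + 1.29×60 + 1.13×95 + 3.53×26 = 1281.28 + 77.4 + 107.35 + 91.78 = 1557.81
link = 1800.93/1557.81 = 1.156065
Chained index = 100 × 1.063608 × 1.156065 = 122.9600

122.96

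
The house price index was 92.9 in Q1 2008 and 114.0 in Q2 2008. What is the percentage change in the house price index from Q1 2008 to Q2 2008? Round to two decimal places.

22.71%

Change = (114.0 − 92.9) / 92.9 × 100
       = 21.1 / 92.9 × 100 = 22.7126%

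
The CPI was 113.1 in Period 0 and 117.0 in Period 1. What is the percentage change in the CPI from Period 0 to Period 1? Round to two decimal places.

3.45%

Change = (117.0 − 113.1) / 113.1 × 100
       = 3.9 / 113.1 × 100 = 3.4483%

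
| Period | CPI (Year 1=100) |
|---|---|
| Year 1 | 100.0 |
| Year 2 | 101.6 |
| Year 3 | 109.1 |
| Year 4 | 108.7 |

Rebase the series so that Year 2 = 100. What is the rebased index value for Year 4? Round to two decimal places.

Rebased(Year 4) = 108.7 / 101.6 × 100 = 106.9882

106.99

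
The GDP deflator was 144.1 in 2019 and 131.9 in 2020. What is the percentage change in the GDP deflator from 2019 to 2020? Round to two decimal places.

Change = (131.9 − 144.1) / 144.1 × 100
       = -12.2 / 144.1 × 100 = -8.4663%

-8.47%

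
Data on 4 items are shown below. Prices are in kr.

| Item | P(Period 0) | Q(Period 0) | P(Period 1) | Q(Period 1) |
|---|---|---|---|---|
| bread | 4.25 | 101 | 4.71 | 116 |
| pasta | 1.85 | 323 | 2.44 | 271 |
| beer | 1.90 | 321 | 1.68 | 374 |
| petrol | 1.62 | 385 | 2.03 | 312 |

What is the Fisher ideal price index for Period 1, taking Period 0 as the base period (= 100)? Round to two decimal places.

113.02

Laspeyres component (base-period weights):
ΣP(Period 1)Q(Period 0) = 4.71×101 + 2.44×323 + 1.68×321 + 2.03×385 = 475.71 + 788.12 + 539.28 + 781.55 = 2584.66
ΣP(Period 0)Q(Period 0) = 4.25×101 + 1.85×323 + 1.90×321 + 1.62×385 = 429.25 + 597.55 + 609.9 + 623.7 = 2260.4
L = 2584.66 / 2260.4 × 100 = 114.3452
Paasche component (current-period weights):
ΣP(Period 1)Q(Period 1) = 4.71×116 + 2.44×271 + 1.68×374 + 2.03×312 = 546.36 + 661.24 + 628.32 + 633.36 = 2469.28
ΣP(Period 0)Q(Period 1) = 4.25×116 + 1.85×271 + 1.90×374 + 1.62×312 = 493 + 501.35 + 710.6 + 505.44 = 2210.39
P = 2469.28 / 2210.39 × 100 = 111.7124
Fisher = √(L × P) = √(114.3452 × 111.7124) = 113.0212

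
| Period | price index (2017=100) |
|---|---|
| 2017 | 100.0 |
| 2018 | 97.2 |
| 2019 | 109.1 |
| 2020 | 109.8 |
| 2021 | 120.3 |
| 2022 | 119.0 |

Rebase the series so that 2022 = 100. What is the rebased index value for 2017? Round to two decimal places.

84.03

Rebased(2017) = 100.0 / 119.0 × 100 = 84.0336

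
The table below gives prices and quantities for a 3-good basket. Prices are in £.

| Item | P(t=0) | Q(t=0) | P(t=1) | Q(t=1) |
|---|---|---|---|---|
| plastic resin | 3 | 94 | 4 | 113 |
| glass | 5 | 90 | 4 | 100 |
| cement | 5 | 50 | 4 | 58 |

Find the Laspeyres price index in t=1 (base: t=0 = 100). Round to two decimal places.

Laspeyres price index uses base-period quantities as weights.
ΣP(t=1)·Q(t=0) = 4×94 + 4×90 + 4×50 = 376 + 360 + 200 = 936
ΣP(t=0)·Q(t=0) = 3×94 + 5×90 + 5×50 = 282 + 450 + 250 = 982
Index = 936 / 982 × 100 = 95.3157

95.32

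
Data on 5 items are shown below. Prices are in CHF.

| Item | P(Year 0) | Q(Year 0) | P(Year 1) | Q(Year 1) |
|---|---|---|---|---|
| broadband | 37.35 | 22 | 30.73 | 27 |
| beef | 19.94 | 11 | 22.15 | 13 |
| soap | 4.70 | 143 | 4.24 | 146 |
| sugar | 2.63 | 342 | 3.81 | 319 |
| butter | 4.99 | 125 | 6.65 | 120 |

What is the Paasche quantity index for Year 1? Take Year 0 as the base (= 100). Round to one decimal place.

102.5

Paasche quantity index uses current-period prices as weights.
ΣP(Year 1)·Q(Year 1) = 30.73×27 + 22.15×13 + 4.24×146 + 3.81×319 + 6.65×120 = 829.71 + 287.95 + 619.04 + 1215.39 + 798 = 3750.09
ΣP(Year 1)·Q(Year 0) = 30.73×22 + 22.15×11 + 4.24×143 + 3.81×342 + 6.65×125 = 676.06 + 243.65 + 606.32 + 1303.02 + 831.25 = 3660.3
Index = 3750.09 / 3660.3 × 100 = 102.4531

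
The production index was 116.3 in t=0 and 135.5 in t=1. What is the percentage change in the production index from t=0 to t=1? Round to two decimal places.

Change = (135.5 − 116.3) / 116.3 × 100
       = 19.2 / 116.3 × 100 = 16.5090%

16.51%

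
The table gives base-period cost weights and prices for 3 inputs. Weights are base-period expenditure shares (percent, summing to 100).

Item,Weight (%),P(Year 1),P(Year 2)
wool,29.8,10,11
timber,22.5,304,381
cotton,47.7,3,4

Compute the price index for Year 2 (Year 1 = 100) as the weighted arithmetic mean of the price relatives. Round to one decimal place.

124.6

wool: 29.8 × (11/10) = 29.8 × 1.100000 = 32.7800
timber: 22.5 × (381/304) = 22.5 × 1.253289 = 28.1990
cotton: 47.7 × (4/3) = 47.7 × 1.333333 = 63.6000
Index = Σ wᵢ·(p₁ᵢ/p₀ᵢ) = 32.7800 + 28.1990 + 63.6000 = 124.5790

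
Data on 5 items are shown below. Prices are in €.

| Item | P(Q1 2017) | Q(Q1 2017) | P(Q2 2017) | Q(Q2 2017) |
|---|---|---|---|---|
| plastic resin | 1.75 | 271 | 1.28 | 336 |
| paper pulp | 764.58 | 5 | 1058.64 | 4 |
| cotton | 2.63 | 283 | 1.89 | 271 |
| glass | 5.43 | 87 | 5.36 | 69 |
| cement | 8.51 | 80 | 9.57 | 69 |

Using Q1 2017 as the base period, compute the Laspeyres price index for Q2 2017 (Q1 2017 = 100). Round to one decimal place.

Laspeyres price index uses base-period quantities as weights.
ΣP(Q2 2017)·Q(Q1 2017) = 1.28×271 + 1058.64×5 + 1.89×283 + 5.36×87 + 9.57×80 = 346.88 + 5293.2 + 534.87 + 466.32 + 765.6 = 7406.87
ΣP(Q1 2017)·Q(Q1 2017) = 1.75×271 + 764.58×5 + 2.63×283 + 5.43×87 + 8.51×80 = 474.25 + 3822.9 + 744.29 + 472.41 + 680.8 = 6194.65
Index = 7406.87 / 6194.65 × 100 = 119.5688

119.6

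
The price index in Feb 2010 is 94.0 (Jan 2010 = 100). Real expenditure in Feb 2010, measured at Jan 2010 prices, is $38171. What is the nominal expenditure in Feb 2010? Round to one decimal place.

Nominal = Real × (Index/100) = 38171 × (94.0/100)
        = 38171 × 0.940 = 35880.7400

35880.7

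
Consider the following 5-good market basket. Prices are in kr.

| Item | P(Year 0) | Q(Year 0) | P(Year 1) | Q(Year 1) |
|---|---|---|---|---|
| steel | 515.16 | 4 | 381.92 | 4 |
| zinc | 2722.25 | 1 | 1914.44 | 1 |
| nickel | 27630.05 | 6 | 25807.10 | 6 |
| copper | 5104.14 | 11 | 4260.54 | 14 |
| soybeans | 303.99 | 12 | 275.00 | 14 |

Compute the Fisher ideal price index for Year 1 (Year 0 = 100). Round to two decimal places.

90.27

Laspeyres component (base-period weights):
ΣP(Year 1)Q(Year 0) = 381.92×4 + 1914.44×1 + 25807.10×6 + 4260.54×11 + 275.00×12 = 1527.68 + 1914.44 + 154842.6 + 46865.94 + 3300 = 208450.66
ΣP(Year 0)Q(Year 0) = 515.16×4 + 2722.25×1 + 27630.05×6 + 5104.14×11 + 303.99×12 = 2060.64 + 2722.25 + 165780.3 + 56145.54 + 3647.88 = 230356.61
L = 208450.66 / 230356.61 × 100 = 90.4904
Paasche component (current-period weights):
ΣP(Year 1)Q(Year 1) = 381.92×4 + 1914.44×1 + 25807.10×6 + 4260.54×14 + 275.00×14 = 1527.68 + 1914.44 + 154842.6 + 59647.56 + 3850 = 221782.28
ΣP(Year 0)Q(Year 1) = 515.16×4 + 2722.25×1 + 27630.05×6 + 5104.14×14 + 303.99×14 = 2060.64 + 2722.25 + 165780.3 + 71457.96 + 4255.86 = 246277.01
P = 221782.28 / 246277.01 × 100 = 90.0540
Fisher = √(L × P) = √(90.4904 × 90.0540) = 90.2719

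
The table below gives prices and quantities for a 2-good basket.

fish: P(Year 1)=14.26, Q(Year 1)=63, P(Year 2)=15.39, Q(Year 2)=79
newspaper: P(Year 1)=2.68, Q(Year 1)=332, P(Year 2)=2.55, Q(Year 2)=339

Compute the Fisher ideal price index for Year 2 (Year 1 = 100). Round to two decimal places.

Laspeyres component (base-period weights):
ΣP(Year 2)Q(Year 1) = 15.39×63 + 2.55×332 = 969.57 + 846.6 = 1816.17
ΣP(Year 1)Q(Year 1) = 14.26×63 + 2.68×332 = 898.38 + 889.76 = 1788.14
L = 1816.17 / 1788.14 × 100 = 101.5676
Paasche component (current-period weights):
ΣP(Year 2)Q(Year 2) = 15.39×79 + 2.55×339 = 1215.81 + 864.45 = 2080.26
ΣP(Year 1)Q(Year 2) = 14.26×79 + 2.68×339 = 1126.54 + 908.52 = 2035.06
P = 2080.26 / 2035.06 × 100 = 102.2211
Fisher = √(L × P) = √(101.5676 × 102.2211) = 101.8938

101.89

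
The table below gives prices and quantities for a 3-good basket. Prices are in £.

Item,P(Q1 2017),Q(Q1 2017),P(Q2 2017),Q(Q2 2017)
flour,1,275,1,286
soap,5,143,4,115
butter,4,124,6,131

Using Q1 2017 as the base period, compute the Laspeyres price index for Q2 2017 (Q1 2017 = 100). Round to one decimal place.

107.1

Laspeyres price index uses base-period quantities as weights.
ΣP(Q2 2017)·Q(Q1 2017) = 1×275 + 4×143 + 6×124 = 275 + 572 + 744 = 1591
ΣP(Q1 2017)·Q(Q1 2017) = 1×275 + 5×143 + 4×124 = 275 + 715 + 496 = 1486
Index = 1591 / 1486 × 100 = 107.0659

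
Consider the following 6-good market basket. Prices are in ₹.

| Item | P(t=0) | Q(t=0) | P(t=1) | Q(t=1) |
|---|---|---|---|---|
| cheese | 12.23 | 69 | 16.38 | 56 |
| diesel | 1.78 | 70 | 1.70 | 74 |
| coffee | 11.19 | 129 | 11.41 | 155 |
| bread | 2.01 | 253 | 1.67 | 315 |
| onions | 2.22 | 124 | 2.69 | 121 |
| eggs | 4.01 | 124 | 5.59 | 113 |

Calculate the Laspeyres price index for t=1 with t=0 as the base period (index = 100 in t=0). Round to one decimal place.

Laspeyres price index uses base-period quantities as weights.
ΣP(t=1)·Q(t=0) = 16.38×69 + 1.70×70 + 11.41×129 + 1.67×253 + 2.69×124 + 5.59×124 = 1130.22 + 119 + 1471.89 + 422.51 + 333.56 + 693.16 = 4170.34
ΣP(t=0)·Q(t=0) = 12.23×69 + 1.78×70 + 11.19×129 + 2.01×253 + 2.22×124 + 4.01×124 = 843.87 + 124.6 + 1443.51 + 508.53 + 275.28 + 497.24 = 3693.03
Index = 4170.34 / 3693.03 × 100 = 112.9246

112.9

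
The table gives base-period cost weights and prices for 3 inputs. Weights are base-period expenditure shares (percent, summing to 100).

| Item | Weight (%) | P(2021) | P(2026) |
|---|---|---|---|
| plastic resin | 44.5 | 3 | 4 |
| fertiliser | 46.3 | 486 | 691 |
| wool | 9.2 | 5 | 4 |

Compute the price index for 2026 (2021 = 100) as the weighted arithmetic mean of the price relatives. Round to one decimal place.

132.5

plastic resin: 44.5 × (4/3) = 44.5 × 1.333333 = 59.3333
fertiliser: 46.3 × (691/486) = 46.3 × 1.421811 = 65.8298
wool: 9.2 × (4/5) = 9.2 × 0.800000 = 7.3600
Index = Σ wᵢ·(p₁ᵢ/p₀ᵢ) = 59.3333 + 65.8298 + 7.3600 = 132.5232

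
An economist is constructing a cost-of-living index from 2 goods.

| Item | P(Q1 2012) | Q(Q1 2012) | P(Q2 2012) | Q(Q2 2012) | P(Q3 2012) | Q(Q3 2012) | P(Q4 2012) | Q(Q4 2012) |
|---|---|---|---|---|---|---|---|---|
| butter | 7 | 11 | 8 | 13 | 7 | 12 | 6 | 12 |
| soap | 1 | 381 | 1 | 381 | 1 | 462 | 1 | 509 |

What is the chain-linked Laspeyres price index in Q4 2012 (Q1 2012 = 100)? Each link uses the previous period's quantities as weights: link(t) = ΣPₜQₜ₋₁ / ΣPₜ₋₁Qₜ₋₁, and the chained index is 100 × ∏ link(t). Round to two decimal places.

Link Q1 2012→Q2 2012:
ΣP(Q2 2012)Q(Q1 2012) = 8×11 + 1×381 = 88 + 381 = 469
ΣP(Q1 2012)Q(Q1 2012) = 7×11 + 1×381 = 77 + 381 = 458
link = 469/458 = 1.024017
Link Q2 2012→Q3 2012:
ΣP(Q3 2012)Q(Q2 2012) = 7×13 + 1×381 = 91 + 381 = 472
ΣP(Q2 2012)Q(Q2 2012) = 8×13 + 1×381 = 104 + 381 = 485
link = 472/485 = 0.973196
Link Q3 2012→Q4 2012:
ΣP(Q4 2012)Q(Q3 2012) = 6×12 + 1×462 = 72 + 462 = 534
ΣP(Q3 2012)Q(Q3 2012) = 7×12 + 1×462 = 84 + 462 = 546
link = 534/546 = 0.978022
Chained index = 100 × 1.024017 × 0.973196 × 0.978022 = 97.4667

97.47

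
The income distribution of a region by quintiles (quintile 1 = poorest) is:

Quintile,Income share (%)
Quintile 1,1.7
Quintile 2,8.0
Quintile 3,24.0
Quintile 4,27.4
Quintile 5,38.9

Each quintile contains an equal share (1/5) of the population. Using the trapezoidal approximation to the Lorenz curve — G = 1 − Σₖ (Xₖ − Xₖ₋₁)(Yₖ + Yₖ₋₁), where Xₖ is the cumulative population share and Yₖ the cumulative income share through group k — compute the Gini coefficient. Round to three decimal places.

0.375

Cumulative income shares Yₖ: 0.0170, 0.0970, 0.3370, 0.6110, 1.0000
Σ (Xₖ−Xₖ₋₁)(Yₖ+Yₖ₋₁) = (1/5)(0.0170+0.0000) + (1/5)(0.0970+0.0170) + (1/5)(0.3370+0.0970) + (1/5)(0.6110+0.3370) + (1/5)(1.0000+0.6110)
  = 0.0034 + 0.0228 + 0.0868 + 0.1896 + 0.3222 = 0.6248
G = 1 − 0.6248 = 0.3752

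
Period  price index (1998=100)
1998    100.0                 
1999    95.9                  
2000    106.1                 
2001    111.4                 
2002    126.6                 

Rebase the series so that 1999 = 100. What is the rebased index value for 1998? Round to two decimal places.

104.28

Rebased(1998) = 100.0 / 95.9 × 100 = 104.2753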